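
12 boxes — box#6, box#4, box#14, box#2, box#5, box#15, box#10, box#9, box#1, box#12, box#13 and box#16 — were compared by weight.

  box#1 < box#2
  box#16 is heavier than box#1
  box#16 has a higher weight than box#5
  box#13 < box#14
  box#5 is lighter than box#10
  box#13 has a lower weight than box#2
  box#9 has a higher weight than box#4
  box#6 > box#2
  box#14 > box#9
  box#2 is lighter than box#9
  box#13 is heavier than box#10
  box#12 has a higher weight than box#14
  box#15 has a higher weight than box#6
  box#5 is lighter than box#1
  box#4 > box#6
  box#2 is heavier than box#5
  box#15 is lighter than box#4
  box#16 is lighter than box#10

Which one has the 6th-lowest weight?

Piecing the relations together gives one ordering: box#5 < box#1 < box#16 < box#10 < box#13 < box#2 < box#6 < box#15 < box#4 < box#9 < box#14 < box#12.
The 6th smallest is box#2.

box#2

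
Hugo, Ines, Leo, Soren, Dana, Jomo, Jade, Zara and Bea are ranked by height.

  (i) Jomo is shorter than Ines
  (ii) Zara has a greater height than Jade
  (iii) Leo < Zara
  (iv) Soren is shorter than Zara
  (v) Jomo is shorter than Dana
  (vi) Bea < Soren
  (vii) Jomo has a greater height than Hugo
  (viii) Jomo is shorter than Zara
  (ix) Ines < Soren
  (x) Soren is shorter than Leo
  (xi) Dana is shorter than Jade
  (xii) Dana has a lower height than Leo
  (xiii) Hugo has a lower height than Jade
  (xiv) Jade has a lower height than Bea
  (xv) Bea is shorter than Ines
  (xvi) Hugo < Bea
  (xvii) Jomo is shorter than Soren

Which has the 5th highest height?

Piecing the relations together gives one ordering: Hugo < Jomo < Dana < Jade < Bea < Ines < Soren < Leo < Zara.
The 5th largest is Bea.

Bea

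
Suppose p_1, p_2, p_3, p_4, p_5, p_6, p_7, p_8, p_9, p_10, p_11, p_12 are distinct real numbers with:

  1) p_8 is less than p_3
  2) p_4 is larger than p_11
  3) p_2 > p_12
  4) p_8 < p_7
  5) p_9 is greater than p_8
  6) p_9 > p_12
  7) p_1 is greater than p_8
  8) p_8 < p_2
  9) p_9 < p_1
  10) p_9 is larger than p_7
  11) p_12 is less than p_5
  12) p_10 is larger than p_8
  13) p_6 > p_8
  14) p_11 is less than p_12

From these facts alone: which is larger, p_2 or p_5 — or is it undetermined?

Following every chain through p_2: below p_2 we get p_8, p_11, p_12.
p_5 is not reached, and no chain runs the other way from p_5 to p_2.
So the given relations leave the order of p_2 and p_5 undetermined.

undetermined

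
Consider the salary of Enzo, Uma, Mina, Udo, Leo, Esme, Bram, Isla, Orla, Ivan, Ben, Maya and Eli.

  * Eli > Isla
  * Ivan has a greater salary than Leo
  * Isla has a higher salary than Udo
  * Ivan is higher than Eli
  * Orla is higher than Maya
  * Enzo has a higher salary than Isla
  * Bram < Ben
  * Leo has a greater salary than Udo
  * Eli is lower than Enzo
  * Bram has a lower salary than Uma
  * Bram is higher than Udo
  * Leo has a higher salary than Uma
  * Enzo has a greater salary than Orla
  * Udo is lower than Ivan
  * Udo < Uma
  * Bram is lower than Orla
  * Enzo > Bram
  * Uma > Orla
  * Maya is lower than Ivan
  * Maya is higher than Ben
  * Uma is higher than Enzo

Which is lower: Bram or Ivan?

Bram

Bram < Ben and Ben < Maya give Bram < Maya.
With Maya < Orla: Bram < Ben < Maya < Orla.
Then Orla < Uma extends the chain to Uma.
With Uma < Leo: Bram < Ben < Maya < Orla < Uma < Leo.
Then Leo < Ivan extends the chain to Ivan.
So Bram < Ivan; Bram is the lower of the two.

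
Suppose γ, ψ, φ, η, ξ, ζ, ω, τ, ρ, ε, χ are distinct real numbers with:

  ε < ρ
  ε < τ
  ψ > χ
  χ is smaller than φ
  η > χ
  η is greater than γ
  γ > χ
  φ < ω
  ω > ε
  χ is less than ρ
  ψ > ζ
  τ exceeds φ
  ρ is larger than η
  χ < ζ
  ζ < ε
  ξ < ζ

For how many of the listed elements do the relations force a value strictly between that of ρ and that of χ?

4

Chaining upward from χ reaches: γ, η, ζ, φ, ε, ψ, ω, τ.
Chaining downward from ρ reaches: γ, ξ, η, ζ, ε.
Strictly between χ and ρ are those in both lists: γ, η, ζ, ε — 4 elements.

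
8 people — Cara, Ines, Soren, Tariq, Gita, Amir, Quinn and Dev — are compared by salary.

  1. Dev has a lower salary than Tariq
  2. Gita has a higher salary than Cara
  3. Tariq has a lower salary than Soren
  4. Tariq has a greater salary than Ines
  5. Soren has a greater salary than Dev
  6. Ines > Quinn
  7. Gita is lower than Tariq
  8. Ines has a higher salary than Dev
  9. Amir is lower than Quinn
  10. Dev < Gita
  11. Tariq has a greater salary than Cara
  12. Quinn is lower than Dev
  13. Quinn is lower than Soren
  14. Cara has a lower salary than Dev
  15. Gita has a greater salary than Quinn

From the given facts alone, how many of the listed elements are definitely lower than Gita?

4

Directly below Gita: Cara, Quinn, Dev.
One step further: Amir (4 so far).
No other element is forced below Gita by the given relations, so the count is 4.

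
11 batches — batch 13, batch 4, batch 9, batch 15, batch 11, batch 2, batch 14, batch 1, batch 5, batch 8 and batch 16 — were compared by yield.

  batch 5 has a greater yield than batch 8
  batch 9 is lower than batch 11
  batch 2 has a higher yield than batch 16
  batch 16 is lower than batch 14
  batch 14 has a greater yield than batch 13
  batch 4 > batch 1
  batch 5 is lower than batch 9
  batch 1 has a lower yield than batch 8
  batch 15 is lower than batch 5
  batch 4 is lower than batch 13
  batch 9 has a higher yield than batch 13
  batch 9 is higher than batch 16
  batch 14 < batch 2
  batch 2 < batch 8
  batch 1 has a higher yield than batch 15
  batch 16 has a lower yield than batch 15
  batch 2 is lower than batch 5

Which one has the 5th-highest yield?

Chaining the given pairs: batch 16 < batch 15 < batch 1 < batch 4 < batch 13 < batch 14 < batch 2 < batch 8 < batch 5 < batch 9 < batch 11.
The 5th largest is batch 2.

batch 2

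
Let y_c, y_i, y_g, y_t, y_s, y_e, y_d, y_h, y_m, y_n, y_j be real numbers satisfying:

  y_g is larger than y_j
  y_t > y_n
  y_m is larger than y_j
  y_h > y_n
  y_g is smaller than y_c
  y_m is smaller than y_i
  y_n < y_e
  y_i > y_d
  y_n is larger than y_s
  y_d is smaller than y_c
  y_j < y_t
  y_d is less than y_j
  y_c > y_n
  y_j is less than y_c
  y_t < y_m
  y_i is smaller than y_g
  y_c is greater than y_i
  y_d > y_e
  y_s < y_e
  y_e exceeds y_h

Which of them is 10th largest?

Piecing the relations together gives one ordering: y_s < y_n < y_h < y_e < y_d < y_j < y_t < y_m < y_i < y_g < y_c.
The 10th largest is y_n.

y_n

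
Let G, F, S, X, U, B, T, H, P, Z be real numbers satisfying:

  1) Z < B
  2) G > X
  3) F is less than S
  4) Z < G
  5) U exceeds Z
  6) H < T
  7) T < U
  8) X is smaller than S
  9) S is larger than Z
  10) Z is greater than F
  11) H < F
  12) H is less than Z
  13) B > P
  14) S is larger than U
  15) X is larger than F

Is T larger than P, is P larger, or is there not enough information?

undetermined

Following every chain through T: above T we get U, S; below T we get H.
P is not reached, and no chain runs the other way from P to T.
So the given relations leave the order of T and P undetermined.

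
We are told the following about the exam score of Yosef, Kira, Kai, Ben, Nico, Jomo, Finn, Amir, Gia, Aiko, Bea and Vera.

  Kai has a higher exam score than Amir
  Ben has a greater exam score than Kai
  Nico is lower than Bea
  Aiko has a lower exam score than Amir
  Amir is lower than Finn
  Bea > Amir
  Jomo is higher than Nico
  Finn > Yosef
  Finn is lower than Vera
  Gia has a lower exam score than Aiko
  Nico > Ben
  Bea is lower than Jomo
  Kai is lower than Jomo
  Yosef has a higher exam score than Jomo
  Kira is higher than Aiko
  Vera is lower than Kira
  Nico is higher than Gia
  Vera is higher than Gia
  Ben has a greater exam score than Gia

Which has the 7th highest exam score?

The consecutive relations fix a unique order: Gia < Aiko < Amir < Kai < Ben < Nico < Bea < Jomo < Yosef < Finn < Vera < Kira.
The 7th largest is Nico.

Nico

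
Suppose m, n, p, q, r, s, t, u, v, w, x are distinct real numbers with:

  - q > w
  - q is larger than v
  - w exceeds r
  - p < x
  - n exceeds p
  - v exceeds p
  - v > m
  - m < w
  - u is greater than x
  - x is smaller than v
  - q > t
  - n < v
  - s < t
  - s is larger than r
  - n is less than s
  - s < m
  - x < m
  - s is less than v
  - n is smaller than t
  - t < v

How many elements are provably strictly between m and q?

2

The relations place m below q. An element lies strictly between them when it is forced above m and also forced below q.
Above m: {w, v}. Below q: {p, x, r, n, s, t, w, v}.
Intersection: {w, v} — 2.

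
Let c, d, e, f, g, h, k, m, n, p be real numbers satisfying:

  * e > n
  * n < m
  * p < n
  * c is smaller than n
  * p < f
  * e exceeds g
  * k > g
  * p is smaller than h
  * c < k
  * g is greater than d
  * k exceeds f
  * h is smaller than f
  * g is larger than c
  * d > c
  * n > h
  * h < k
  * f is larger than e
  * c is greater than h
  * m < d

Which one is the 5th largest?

d

Piecing the relations together gives one ordering: p < h < c < n < m < d < g < e < f < k.
Counting 5 from the largest end gives d.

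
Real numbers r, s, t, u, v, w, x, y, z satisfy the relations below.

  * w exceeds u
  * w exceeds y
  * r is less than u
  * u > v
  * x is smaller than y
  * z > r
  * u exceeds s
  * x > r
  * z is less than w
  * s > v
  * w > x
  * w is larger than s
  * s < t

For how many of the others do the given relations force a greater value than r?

5

From r the given relations immediately reach x, z, u.
From those, y, w — 5 in total.
Nothing else is reachable above r; 5 in all.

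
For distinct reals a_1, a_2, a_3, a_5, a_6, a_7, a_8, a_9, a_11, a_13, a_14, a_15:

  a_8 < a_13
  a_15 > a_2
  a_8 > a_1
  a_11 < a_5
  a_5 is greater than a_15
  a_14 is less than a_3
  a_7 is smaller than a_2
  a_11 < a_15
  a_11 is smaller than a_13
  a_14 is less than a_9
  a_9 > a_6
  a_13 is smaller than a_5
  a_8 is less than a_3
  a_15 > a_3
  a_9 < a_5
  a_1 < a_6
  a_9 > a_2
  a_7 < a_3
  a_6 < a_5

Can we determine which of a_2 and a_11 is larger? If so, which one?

undetermined

Following every chain through a_11: above a_11 we get a_13, a_15, a_5.
a_2 is not reached, and no chain runs the other way from a_2 to a_11.
So the given relations leave the order of a_11 and a_2 undetermined.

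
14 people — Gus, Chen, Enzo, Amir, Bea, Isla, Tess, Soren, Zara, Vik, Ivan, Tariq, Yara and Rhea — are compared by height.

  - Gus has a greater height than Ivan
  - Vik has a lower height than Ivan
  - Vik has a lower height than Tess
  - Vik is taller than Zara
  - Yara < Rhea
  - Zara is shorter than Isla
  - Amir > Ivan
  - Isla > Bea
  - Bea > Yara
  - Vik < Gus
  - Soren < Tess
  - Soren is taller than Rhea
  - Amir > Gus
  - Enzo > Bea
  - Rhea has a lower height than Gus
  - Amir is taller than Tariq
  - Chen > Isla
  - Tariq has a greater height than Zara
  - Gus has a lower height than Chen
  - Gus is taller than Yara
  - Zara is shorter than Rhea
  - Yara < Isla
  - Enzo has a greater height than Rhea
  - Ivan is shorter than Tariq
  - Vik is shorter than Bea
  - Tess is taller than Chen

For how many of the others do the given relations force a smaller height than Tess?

From Tess the given relations immediately reach Vik, Soren, Chen.
From those, Zara, Rhea, Gus, Isla — 7 in total.
From those, Yara, Bea, Ivan — 10 in total.
Nothing else is reachable below Tess; 10 in all.

10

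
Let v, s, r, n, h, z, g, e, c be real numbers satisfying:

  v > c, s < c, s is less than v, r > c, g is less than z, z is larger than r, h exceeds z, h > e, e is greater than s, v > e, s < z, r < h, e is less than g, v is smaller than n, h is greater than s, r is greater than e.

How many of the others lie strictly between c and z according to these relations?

1

Chaining upward from c reaches: r, v, n, h.
Chaining downward from z reaches: s, e, r, g.
Strictly between c and z are those in both lists: r — 1 element.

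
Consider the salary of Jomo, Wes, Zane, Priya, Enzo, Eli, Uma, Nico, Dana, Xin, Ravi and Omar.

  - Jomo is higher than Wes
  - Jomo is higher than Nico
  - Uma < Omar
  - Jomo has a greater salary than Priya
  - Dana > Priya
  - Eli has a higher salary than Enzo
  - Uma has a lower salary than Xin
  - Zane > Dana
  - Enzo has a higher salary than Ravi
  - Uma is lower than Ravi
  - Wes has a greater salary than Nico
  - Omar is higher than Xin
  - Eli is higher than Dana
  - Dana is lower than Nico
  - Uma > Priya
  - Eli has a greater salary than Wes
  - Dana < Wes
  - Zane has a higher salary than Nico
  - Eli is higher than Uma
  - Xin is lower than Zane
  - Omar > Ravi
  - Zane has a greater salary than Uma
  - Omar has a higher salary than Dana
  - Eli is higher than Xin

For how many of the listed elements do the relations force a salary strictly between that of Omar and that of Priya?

The relations place Priya below Omar. An element lies strictly between them when it is forced above Priya and also forced below Omar.
Above Priya: {Dana, Nico, Uma, Xin, Ravi, Wes, Enzo, Zane, Eli, Jomo}. Below Omar: {Dana, Uma, Xin, Ravi}.
Intersection: {Dana, Uma, Xin, Ravi} — 4.

4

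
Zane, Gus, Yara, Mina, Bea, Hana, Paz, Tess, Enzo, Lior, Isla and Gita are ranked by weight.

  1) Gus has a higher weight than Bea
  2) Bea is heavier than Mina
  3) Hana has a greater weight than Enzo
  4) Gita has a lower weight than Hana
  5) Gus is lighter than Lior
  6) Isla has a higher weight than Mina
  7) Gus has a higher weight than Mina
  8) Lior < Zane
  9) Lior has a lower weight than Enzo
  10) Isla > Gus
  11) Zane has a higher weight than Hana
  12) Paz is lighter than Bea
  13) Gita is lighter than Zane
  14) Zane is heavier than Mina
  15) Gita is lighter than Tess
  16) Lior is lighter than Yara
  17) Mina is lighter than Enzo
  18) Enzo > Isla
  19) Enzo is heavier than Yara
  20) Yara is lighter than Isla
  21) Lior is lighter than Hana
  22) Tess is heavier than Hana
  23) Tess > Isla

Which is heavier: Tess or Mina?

Link the given pairs in sequence: Mina < Bea; Bea < Gus; Gus < Lior; Lior < Yara; Yara < Isla; Isla < Enzo; Enzo < Hana; Hana < Tess.
Together: Mina < Bea < Gus < Lior < Yara < Isla < Enzo < Hana < Tess.
So Mina < Tess; Tess is the heavier of the two.

Tess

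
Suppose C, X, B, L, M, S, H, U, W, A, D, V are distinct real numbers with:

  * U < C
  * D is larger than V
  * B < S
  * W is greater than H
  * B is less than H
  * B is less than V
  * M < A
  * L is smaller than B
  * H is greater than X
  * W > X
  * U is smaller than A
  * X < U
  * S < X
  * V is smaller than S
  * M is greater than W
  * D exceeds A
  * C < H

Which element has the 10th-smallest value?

The consecutive relations fix a unique order: L < B < V < S < X < U < C < H < W < M < A < D.
Counting 10 from the smallest end gives M.

M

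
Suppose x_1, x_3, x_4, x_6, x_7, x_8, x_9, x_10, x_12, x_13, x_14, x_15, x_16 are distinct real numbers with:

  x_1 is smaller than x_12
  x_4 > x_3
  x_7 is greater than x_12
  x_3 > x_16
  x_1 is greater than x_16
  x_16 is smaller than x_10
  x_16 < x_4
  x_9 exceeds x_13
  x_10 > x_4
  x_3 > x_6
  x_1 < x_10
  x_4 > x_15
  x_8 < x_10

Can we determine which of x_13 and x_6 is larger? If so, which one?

undetermined

Following every chain through x_6: above x_6 we get x_3, x_4, x_10.
x_13 is not reached, and no chain runs the other way from x_13 to x_6.
So the given relations leave the order of x_6 and x_13 undetermined.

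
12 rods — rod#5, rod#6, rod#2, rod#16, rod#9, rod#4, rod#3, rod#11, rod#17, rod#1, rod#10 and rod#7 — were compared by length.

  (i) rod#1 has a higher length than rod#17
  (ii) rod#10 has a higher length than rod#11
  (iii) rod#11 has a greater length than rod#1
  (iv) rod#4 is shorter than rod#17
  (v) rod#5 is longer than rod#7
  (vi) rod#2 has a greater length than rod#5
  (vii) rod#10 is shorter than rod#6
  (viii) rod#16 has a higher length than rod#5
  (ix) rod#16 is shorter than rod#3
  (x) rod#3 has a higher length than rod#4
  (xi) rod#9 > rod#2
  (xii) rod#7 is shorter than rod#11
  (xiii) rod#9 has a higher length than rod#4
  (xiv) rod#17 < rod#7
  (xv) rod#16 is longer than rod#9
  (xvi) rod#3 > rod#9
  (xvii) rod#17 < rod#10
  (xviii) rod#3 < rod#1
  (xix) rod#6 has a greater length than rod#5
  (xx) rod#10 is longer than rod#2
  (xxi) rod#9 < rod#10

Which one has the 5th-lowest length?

Piecing the relations together gives one ordering: rod#4 < rod#17 < rod#7 < rod#5 < rod#2 < rod#9 < rod#16 < rod#3 < rod#1 < rod#11 < rod#10 < rod#6.
Counting 5 from the smallest end gives rod#2.

rod#2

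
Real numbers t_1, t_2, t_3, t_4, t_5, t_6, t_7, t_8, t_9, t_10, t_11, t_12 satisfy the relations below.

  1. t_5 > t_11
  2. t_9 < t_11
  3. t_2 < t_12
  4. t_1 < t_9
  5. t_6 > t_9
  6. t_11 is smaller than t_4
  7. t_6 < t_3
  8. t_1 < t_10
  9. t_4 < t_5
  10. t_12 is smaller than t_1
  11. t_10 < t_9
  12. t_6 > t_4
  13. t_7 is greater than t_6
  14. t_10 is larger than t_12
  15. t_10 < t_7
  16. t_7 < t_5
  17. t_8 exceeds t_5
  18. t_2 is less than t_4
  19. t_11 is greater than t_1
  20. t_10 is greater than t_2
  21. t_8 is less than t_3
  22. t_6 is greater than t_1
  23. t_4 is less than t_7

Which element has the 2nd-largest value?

The consecutive relations fix a unique order: t_2 < t_12 < t_1 < t_10 < t_9 < t_11 < t_4 < t_6 < t_7 < t_5 < t_8 < t_3.
The 2nd largest is t_8.

t_8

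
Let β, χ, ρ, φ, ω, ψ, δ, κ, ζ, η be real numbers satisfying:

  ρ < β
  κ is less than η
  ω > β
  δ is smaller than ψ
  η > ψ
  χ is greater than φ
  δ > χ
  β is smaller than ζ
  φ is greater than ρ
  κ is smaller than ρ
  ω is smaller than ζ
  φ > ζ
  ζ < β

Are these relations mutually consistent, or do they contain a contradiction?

inconsistent

We have ζ < β stated directly, yet also β < ω < ζ by chaining the others — so β < ζ. Contradiction.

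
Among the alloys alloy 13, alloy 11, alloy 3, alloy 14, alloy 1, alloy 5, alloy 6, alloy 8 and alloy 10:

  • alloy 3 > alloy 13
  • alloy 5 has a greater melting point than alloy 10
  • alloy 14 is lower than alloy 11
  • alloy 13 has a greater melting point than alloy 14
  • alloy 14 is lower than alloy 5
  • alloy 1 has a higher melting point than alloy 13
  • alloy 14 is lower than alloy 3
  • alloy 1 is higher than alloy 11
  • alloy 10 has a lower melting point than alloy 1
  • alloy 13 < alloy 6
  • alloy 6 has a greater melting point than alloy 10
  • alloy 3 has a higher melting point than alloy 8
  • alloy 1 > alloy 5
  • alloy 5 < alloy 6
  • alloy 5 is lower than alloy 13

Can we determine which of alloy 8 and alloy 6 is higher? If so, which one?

undetermined

Following every chain through alloy 8: above alloy 8 we get alloy 3.
alloy 6 is not reached, and no chain runs the other way from alloy 6 to alloy 8.
So the given relations leave the order of alloy 8 and alloy 6 undetermined.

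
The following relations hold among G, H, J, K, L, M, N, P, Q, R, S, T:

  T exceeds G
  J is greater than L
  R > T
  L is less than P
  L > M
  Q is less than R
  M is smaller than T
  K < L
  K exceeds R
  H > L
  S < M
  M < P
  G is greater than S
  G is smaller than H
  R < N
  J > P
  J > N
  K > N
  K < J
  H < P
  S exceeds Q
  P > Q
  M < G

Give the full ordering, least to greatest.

The consecutive links are each given: Q < S; S < M; M < G; G < T; T < R; R < N; N < K; K < L; L < H; H < P; P < J.

Q < S < M < G < T < R < N < K < L < H < P < J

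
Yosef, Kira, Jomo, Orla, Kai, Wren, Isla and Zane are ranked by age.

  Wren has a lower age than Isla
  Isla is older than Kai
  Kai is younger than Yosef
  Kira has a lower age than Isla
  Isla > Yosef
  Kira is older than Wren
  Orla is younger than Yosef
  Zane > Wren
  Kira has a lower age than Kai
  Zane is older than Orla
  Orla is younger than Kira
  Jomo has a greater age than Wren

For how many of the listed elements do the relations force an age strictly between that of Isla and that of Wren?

Chaining upward from Wren reaches: Kira, Kai, Yosef, Zane, Jomo.
Chaining downward from Isla reaches: Orla, Kira, Kai, Yosef.
Strictly between Wren and Isla are those in both lists: Kira, Kai, Yosef — 3 elements.

3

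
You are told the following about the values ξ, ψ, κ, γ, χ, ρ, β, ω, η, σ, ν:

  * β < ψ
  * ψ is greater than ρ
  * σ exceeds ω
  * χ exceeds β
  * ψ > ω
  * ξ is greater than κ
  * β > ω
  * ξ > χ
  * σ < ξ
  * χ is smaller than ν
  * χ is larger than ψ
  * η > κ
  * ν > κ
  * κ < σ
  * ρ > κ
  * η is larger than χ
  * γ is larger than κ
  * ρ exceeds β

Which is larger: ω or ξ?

ξ

Link the given pairs in sequence: ω < β; β < ρ; ρ < ψ; ψ < χ; χ < ξ.
Together: ω < β < ρ < ψ < χ < ξ.
So ω < ξ; ξ is the larger of the two.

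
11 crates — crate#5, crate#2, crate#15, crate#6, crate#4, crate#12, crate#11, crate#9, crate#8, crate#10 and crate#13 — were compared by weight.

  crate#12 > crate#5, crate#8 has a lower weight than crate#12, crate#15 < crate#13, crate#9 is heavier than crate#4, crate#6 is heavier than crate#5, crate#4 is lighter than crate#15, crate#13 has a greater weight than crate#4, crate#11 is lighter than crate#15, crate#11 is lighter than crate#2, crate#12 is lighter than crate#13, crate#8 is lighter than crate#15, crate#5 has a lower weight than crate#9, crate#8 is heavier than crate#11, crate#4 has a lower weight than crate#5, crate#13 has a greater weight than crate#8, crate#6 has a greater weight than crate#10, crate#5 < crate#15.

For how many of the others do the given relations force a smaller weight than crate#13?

The elements the relations force below crate#13 are crate#11, crate#8, crate#4, crate#5, crate#12, crate#15 — no chain reaches any other.
That is 6.

6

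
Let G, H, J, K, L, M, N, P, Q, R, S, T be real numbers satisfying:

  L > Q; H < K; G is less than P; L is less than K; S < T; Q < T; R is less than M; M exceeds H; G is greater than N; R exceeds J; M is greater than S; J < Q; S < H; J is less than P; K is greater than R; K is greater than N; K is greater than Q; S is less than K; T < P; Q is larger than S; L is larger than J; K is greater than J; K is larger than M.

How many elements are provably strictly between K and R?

1

The relations place R below K. An element lies strictly between them when it is forced above R and also forced below K.
Above R: {M}. Below K: {S, J, Q, N, H, L, M}.
Intersection: {M} — 1.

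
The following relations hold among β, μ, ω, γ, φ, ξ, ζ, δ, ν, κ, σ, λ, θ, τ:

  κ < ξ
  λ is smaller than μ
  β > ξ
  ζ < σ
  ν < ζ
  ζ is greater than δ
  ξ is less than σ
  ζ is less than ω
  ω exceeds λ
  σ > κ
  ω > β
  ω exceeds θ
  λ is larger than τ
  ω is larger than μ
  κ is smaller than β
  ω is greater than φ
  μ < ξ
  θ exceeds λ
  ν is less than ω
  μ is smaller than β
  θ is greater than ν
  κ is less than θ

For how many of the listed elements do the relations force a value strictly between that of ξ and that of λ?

Chaining upward from λ reaches: μ, σ, θ, β, ω.
Chaining downward from ξ reaches: τ, μ, κ.
Strictly between λ and ξ are those in both lists: μ — 1 element.

1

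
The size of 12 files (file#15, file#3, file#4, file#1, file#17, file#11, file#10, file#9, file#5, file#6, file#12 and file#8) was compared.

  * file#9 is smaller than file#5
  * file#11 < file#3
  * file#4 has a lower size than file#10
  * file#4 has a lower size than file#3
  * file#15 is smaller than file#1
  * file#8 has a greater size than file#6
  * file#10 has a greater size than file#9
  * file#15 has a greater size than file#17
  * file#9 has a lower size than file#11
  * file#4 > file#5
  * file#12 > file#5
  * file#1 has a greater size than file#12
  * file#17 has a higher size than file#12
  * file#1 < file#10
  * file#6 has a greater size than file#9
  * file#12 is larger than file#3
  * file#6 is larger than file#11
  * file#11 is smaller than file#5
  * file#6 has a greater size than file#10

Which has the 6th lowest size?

The consecutive relations fix a unique order: file#9 < file#11 < file#5 < file#4 < file#3 < file#12 < file#17 < file#15 < file#1 < file#10 < file#6 < file#8.
Counting 6 from the smallest end gives file#12.

file#12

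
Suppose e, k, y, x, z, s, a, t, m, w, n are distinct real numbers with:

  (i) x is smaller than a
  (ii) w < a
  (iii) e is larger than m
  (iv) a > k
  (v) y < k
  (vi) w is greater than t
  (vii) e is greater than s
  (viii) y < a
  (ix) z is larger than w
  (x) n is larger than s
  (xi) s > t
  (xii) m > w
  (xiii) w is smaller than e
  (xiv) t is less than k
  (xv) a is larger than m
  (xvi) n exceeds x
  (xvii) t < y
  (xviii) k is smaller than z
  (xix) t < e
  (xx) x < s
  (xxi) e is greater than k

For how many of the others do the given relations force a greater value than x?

From x the given relations immediately reach s, a, n.
From those, e — 4 in total.
No other element is forced above x by the given relations, so the count is 4.

4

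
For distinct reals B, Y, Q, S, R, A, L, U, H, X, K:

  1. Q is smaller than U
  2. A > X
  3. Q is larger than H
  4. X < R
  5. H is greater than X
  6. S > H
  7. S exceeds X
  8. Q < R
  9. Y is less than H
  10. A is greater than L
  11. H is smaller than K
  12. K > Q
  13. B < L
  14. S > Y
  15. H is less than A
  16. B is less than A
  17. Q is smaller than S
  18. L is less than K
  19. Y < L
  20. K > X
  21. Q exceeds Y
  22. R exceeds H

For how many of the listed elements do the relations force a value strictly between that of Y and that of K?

Chaining upward from Y reaches: H, L, A, Q, U, R, S.
Chaining downward from K reaches: X, B, H, L, Q.
Strictly between Y and K are those in both lists: H, L, Q — 3 elements.

3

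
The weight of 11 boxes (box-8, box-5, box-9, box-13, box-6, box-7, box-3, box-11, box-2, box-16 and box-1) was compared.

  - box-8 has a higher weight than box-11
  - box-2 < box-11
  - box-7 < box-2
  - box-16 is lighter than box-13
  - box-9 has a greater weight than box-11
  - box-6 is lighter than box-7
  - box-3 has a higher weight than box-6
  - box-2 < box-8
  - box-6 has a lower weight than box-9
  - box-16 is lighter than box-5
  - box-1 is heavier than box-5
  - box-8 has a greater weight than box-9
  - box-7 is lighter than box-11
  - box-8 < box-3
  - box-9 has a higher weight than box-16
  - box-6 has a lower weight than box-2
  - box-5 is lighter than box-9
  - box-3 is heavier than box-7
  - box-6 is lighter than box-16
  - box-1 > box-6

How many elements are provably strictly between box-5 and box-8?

1

The relations place box-5 below box-8. An element lies strictly between them when it is forced above box-5 and also forced below box-8.
Above box-5: {box-9, box-1, box-3}. Below box-8: {box-6, box-16, box-7, box-2, box-11, box-9}.
Intersection: {box-9} — 1.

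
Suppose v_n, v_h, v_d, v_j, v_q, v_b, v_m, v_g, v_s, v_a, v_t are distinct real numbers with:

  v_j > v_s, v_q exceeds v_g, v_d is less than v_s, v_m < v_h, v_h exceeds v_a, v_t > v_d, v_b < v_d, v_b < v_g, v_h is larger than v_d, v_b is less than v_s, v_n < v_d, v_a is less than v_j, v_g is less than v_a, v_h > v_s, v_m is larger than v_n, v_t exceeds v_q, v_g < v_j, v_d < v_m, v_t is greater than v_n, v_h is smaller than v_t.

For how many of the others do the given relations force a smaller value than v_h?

7

Directly below v_h: v_d, v_s, v_m, v_a.
One step further: v_b, v_n, v_g (7 so far).
No other element is forced below v_h by the given relations, so the count is 7.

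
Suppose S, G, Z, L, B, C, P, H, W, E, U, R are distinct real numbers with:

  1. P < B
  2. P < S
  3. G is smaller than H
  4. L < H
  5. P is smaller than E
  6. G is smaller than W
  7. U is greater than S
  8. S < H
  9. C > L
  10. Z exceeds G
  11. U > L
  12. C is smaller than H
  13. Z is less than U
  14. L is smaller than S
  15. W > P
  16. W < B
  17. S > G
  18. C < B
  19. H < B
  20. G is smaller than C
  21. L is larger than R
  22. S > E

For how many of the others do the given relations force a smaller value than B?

9

Directly below B: P, C, H, W.
One step further: G, L, S (7 so far).
One step further: R, E (9 so far).
Nothing else is reachable below B; 9 in all.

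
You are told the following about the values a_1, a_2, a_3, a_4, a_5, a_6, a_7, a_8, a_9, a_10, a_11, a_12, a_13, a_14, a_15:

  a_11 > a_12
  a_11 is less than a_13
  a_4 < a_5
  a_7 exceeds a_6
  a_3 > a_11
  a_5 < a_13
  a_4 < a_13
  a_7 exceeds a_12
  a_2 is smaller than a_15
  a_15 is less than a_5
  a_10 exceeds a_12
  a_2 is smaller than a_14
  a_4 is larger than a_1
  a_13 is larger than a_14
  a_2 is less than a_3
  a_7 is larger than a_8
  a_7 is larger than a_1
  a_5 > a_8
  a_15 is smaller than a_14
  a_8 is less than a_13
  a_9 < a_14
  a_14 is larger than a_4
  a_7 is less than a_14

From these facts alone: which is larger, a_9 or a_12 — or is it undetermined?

undetermined

Following every chain through a_12: above a_12 we get a_10, a_11, a_3, a_7, a_14, a_13.
a_9 is not reached, and no chain runs the other way from a_9 to a_12.
So the given relations leave the order of a_12 and a_9 undetermined.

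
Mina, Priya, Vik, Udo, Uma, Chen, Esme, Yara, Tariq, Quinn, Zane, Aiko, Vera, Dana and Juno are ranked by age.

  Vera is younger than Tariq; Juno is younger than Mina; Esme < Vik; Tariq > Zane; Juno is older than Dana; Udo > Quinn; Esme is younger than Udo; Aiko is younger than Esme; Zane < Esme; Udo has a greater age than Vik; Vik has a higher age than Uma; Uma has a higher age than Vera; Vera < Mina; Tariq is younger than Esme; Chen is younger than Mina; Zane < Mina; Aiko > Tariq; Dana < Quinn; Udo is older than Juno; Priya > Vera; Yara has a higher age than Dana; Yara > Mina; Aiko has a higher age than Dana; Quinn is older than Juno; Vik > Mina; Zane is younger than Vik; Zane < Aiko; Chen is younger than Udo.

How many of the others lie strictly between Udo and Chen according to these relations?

The relations place Chen below Udo. An element lies strictly between them when it is forced above Chen and also forced below Udo.
Above Chen: {Mina, Vik, Yara}. Below Udo: {Dana, Juno, Zane, Vera, Quinn, Uma, Tariq, Aiko, Esme, Mina, Vik}.
Intersection: {Mina, Vik} — 2.

2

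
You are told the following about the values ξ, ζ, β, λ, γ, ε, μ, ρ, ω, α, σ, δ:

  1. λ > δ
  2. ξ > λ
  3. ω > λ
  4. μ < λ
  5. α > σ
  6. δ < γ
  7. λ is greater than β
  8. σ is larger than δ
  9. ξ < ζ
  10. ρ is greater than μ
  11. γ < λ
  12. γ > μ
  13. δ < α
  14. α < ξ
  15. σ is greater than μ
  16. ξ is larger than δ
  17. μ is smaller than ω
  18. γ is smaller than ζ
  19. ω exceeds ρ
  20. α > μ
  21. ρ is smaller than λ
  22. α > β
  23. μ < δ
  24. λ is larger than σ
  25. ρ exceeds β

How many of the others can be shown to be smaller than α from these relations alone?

From α the given relations immediately reach μ, δ, β, σ.
No other element is forced below α by the given relations, so the count is 4.

4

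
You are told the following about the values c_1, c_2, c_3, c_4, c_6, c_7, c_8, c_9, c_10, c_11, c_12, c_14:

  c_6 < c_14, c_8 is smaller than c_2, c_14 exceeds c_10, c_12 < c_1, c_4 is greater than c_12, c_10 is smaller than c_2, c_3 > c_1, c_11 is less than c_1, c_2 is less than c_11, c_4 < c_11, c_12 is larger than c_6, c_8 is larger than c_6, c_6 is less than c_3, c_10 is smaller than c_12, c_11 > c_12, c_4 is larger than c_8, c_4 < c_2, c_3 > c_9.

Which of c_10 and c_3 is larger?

Chaining the given relations: c_10 < c_12 < c_4 < c_11 < c_1 < c_3.
So c_10 < c_3; c_3 is the larger of the two.

c_3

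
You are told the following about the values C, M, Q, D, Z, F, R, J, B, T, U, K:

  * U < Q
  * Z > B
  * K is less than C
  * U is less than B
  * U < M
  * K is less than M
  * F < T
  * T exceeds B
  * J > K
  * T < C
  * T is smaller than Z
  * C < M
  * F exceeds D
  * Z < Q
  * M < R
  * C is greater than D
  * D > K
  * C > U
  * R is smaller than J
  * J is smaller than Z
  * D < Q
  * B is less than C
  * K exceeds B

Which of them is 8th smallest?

Piecing the relations together gives one ordering: U < B < K < D < F < T < C < M < R < J < Z < Q.
The 8th smallest is M.

M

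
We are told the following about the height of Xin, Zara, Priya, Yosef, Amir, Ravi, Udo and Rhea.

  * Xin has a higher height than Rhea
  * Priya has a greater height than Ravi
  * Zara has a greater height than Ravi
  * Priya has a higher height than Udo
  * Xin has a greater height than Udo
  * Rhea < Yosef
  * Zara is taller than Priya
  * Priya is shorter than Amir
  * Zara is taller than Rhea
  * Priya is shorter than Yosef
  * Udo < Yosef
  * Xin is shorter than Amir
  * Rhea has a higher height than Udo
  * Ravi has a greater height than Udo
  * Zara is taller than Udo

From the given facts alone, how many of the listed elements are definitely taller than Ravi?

4

Directly above Ravi: Priya, Zara.
One step further: Yosef, Amir (4 so far).
Nothing else is reachable above Ravi; 4 in all.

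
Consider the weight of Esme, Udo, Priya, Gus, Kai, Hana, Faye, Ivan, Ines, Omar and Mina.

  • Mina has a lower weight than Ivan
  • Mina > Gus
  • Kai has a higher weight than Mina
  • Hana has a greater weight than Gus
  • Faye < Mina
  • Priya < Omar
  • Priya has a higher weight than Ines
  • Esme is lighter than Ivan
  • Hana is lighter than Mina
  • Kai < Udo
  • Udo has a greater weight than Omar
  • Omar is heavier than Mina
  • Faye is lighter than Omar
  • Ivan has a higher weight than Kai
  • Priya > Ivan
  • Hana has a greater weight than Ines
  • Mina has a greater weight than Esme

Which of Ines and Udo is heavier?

Ines < Hana and Hana < Mina give Ines < Mina.
Then Mina < Kai extends the chain to Kai.
With Kai < Ivan: Ines < Hana < Mina < Kai < Ivan.
With Ivan < Priya: Ines < Hana < Mina < Kai < Ivan < Priya.
Then Priya < Omar extends the chain to Omar.
Then Omar < Udo extends the chain to Udo.
So Ines < Udo; Udo is the heavier of the two.

Udo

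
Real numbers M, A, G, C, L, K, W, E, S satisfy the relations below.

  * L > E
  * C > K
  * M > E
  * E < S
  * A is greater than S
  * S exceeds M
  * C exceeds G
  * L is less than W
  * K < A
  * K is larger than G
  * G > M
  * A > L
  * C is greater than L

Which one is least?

E

L is not least since E < L; M is not least since E < M; G is not least since M < G; K is not least since G < K; S is not least since E < S; A is not least since K < A; W is not least since L < W; C is not least since G < C.
Only E has nothing below it, so E is the least.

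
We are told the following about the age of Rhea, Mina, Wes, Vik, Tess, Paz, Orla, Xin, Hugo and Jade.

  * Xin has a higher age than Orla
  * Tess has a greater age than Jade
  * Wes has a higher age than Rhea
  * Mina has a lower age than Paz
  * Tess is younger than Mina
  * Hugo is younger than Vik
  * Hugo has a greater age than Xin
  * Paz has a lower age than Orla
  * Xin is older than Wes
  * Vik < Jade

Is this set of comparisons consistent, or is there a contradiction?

inconsistent

We have Orla < Xin stated directly, yet also Xin < Hugo < Vik < Jade < Tess < Mina < Paz < Orla by chaining the others — so Xin < Orla. Contradiction.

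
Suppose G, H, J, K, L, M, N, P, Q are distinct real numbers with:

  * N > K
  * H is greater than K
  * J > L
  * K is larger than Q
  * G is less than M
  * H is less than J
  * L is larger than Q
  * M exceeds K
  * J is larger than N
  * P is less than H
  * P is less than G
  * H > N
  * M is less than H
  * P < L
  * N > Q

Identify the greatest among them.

J

Chaining downward from J: directly below it, N, L, H; then Q, P, K, M; then G.
That covers every other element, and nothing is given above J, so J is the greatest.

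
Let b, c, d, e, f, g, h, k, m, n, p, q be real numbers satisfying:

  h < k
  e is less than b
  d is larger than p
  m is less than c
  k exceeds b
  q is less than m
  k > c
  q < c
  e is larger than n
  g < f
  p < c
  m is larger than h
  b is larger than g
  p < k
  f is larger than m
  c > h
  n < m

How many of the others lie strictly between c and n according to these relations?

1

The relations place n below c. An element lies strictly between them when it is forced above n and also forced below c.
Above n: {e, m, f, b, k}. Below c: {h, q, p, m}.
Intersection: {m} — 1.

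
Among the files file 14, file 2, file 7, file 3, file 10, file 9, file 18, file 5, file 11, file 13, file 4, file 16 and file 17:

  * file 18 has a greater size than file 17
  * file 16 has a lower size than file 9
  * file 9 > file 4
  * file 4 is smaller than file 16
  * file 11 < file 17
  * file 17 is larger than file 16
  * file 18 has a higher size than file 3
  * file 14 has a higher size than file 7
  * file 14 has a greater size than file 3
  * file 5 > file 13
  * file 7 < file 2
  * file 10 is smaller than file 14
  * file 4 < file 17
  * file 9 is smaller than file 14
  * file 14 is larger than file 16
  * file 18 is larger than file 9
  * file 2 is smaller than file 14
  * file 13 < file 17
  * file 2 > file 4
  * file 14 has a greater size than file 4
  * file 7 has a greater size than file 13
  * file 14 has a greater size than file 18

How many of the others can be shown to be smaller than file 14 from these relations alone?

The elements the relations force below file 14 are file 3, file 13, file 11, file 4, file 7, file 16, file 17, file 2, file 9, file 18, file 10 — no chain reaches any other.
That is 11.

11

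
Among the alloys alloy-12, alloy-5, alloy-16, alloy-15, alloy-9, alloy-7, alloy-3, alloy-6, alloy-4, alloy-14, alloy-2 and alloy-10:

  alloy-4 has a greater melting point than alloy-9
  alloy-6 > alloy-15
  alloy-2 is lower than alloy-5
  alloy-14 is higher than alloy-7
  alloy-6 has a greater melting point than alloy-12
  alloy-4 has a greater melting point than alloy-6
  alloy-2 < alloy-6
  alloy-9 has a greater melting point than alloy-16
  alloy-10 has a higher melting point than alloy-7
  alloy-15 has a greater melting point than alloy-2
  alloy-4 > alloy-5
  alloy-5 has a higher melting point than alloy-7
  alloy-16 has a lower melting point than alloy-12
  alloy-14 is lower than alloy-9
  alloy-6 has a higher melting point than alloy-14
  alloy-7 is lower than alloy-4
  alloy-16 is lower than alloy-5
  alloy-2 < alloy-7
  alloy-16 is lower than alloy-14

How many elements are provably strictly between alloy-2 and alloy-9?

The relations place alloy-2 below alloy-9. An element lies strictly between them when it is forced above alloy-2 and also forced below alloy-9.
Above alloy-2: {alloy-7, alloy-5, alloy-14, alloy-15, alloy-10, alloy-6, alloy-4}. Below alloy-9: {alloy-7, alloy-16, alloy-14}.
Intersection: {alloy-7, alloy-14} — 2.

2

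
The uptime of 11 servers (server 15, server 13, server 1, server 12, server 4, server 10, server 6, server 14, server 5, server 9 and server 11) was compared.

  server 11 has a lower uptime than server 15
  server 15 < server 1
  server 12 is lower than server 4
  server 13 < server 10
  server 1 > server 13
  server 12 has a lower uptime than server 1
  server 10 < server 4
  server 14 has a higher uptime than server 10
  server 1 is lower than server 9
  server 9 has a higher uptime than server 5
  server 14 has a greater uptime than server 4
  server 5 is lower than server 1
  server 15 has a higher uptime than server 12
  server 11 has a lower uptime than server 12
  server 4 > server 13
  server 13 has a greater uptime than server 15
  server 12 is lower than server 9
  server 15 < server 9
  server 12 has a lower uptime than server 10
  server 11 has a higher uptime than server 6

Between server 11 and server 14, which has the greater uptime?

server 11 < server 12 and server 12 < server 15 give server 11 < server 15.
With server 15 < server 13: server 11 < server 12 < server 15 < server 13.
With server 13 < server 10: server 11 < server 12 < server 15 < server 13 < server 10.
With server 10 < server 14: server 11 < server 12 < server 15 < server 13 < server 10 < server 14.
So server 11 < server 14; server 14 is the higher of the two.

server 14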